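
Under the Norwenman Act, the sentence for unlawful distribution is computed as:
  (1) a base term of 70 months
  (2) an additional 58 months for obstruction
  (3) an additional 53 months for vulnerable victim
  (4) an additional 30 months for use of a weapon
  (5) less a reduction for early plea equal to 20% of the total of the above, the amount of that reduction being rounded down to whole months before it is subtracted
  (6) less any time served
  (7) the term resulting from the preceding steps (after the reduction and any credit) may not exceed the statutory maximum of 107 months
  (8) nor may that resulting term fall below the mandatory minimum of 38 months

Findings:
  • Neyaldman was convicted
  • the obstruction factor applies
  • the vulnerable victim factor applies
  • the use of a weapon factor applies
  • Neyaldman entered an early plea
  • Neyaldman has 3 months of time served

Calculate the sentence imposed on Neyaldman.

Obstruction enhancement: +58 months
Vulnerable victim enhancement: +53 months
Use of a weapon enhancement: +30 months
Adjusted term: 70 months + 58 months + 53 months + 30 months = 211 months
Early plea reduction: 20% of 211 months = 42 months (rounded down)
After reduction: 211 − 42 = 169 months
Less time served: 169 months − 3 months = 166 months
Cap at 107 months: 166 months exceeds the cap → 107 months
Minimum 38 months: 107 months meets the minimum, no increase.

107 months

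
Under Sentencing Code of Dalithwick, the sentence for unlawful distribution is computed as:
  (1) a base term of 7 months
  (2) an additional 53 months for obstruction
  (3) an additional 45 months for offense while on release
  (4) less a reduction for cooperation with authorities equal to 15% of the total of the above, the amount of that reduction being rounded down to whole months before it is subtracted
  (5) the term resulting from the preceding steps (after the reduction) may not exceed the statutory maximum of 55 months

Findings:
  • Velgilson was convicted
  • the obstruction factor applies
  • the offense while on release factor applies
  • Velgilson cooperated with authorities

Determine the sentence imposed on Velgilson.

Obstruction enhancement: +53 months
Offense while on release enhancement: +45 months
Adjusted term: 7 months + 53 months + 45 months = 105 months
Cooperation with authorities reduction: 15% of 105 months = 15 months (rounded down)
After reduction: 105 − 15 = 90 months
Cap at 55 months: 90 months exceeds the cap → 55 months

55 months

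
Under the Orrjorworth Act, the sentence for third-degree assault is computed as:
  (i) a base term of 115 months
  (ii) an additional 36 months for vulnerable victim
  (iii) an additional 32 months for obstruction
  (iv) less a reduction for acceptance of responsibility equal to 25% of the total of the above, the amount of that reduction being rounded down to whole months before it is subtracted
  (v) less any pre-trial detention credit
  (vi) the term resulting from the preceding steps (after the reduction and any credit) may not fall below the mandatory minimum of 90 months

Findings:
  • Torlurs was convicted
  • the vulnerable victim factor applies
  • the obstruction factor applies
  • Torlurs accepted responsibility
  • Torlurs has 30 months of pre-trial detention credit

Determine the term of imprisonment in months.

108 months

Vulnerable victim enhancement: +36 months
Obstruction enhancement: +32 months
Adjusted term: 115 months + 36 months + 32 months = 183 months
Acceptance of responsibility reduction: 25% of 183 months = 45 months (rounded down)
After reduction: 183 − 45 = 138 months
Less pre-trial detention credit: 138 months − 30 months = 108 months
Minimum 90 months: 108 months meets the minimum, no increase.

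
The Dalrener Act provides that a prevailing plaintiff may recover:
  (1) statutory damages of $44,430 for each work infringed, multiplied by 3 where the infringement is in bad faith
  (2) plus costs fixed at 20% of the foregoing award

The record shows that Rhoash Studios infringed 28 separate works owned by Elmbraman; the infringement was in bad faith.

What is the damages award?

$4,478,544

Statutory damages: 28 × $44,430 = $1,244,040
Trebled: 3 × $1,244,040 = $3,732,120
Costs: 20% of $3,732,120 = $746,424
Award plus costs: $3,732,120 + $746,424 = $4,478,544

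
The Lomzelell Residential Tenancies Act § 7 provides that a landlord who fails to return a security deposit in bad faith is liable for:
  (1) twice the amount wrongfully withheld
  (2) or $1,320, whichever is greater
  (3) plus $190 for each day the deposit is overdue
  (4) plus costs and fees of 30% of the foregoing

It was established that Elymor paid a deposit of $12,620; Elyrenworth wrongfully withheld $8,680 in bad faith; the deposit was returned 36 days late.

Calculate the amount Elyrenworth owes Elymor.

Doubled: 2 × $8,680 = $17,360
Minimum $1,320: $17,360 meets the minimum, no increase.
Late-return penalty: 36 × $190 = $6,840
Damages plus late penalty: $17,360 + $6,840 = $24,200
Costs and fees: 30% of $24,200 = $7,260
Total recovery: $24,200 + $7,260 = $31,460

$31,460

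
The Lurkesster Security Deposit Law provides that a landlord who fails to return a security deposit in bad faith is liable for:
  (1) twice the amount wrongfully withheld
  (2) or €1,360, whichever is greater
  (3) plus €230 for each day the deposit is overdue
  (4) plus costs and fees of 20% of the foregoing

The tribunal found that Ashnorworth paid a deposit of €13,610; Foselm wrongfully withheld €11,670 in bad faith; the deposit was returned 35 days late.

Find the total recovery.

Doubled: 2 × €11,670 = €23,340
Minimum €1,360: €23,340 meets the minimum, no increase.
Late-return penalty: 35 × €230 = €8,050
Damages plus late penalty: €23,340 + €8,050 = €31,390
Costs and fees: 20% of €31,390 = €6,278
Total recovery: €31,390 + €6,278 = €37,668

€37,668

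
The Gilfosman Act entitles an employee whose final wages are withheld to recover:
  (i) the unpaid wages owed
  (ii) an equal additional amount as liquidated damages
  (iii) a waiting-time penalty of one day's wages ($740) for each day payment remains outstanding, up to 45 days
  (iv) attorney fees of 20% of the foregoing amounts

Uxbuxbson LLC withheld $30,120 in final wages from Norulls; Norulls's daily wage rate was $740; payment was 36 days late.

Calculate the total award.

$104,256

Liquidated damages (equal amount): $30,120
Penalty days: min(36, 45) = 36
Waiting-time penalty: 36 × $740 = $26,640
Subtotal: $30,120 + $30,120 + $26,640 = $86,880
Attorney fees: 20% of $86,880 = $17,376
Total award: $86,880 + $17,376 = $104,256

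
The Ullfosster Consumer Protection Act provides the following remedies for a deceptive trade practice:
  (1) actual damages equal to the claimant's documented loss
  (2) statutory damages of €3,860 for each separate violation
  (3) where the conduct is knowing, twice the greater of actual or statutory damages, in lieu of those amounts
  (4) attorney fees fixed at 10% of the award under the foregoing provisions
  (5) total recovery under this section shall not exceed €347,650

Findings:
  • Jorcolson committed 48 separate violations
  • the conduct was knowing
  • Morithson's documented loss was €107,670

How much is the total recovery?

€347,650

Statutory damages: 48 × €3,860 = €185,280
Greater of actual damages (€107,670) or statutory damages (€185,280): €185,280
Doubled: 2 × €185,280 = €370,560
Attorney fees: 10% of €370,560 = €37,056
Total before cap: €370,560 + €37,056 = €407,616
Cap at €347,650: €407,616 exceeds the cap → €347,650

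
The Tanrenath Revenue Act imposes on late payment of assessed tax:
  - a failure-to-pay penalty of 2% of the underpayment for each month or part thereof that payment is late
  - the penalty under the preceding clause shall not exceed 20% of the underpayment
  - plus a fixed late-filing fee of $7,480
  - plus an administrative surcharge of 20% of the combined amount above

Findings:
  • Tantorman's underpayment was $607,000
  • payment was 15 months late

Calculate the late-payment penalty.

Accrued rate: 2% × 15 = 30%, capped at 20% → 20%
Failure-to-pay penalty: 20% of $607,000 = $121,400
Penalty before surcharge: $121,400 + $7,480 = $128,880
Administrative surcharge: 20% of $128,880 = $25,776
Total penalty: $128,880 + $25,776 = $154,656

$154,656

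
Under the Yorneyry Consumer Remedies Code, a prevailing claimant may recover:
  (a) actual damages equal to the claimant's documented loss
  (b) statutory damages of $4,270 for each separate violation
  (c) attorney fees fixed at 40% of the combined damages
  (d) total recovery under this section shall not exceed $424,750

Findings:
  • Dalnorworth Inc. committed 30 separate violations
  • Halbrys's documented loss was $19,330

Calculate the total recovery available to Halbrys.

Statutory damages: 30 × $4,270 = $128,100
Combined damages: $19,330 + $128,100 = $147,430
Attorney fees: 40% of $147,430 = $58,972
Total before cap: $147,430 + $58,972 = $206,402
Cap at $424,750: $206,402 is within the cap, no reduction.

Total recovery: $206,402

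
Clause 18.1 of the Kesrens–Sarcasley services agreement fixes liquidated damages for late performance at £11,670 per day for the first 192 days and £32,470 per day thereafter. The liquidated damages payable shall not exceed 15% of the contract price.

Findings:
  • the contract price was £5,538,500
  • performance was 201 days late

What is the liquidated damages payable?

First 192 days: 192 × £11,670 = £2,240,640
Remaining days: (201 − 192) × £32,470 = £292,230
Accrued per-day damages: £2,240,640 + £292,230 = £2,532,870
Cap: 15% of £5,538,500 = £830,775
Cap at £830,775: £2,532,870 exceeds the cap → £830,775

£830,775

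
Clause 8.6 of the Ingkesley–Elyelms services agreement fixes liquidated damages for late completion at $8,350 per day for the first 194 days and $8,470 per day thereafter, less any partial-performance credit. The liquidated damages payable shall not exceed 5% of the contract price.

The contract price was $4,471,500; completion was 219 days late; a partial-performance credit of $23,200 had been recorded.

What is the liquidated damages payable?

Liquidated damages: $223,575

First 194 days: 194 × $8,350 = $1,619,900
Remaining days: (219 − 194) × $8,470 = $211,750
Accrued per-day damages: $1,619,900 + $211,750 = $1,831,650
Less partial-performance credit: $1,831,650 − $23,200 = $1,808,450
Cap: 5% of $4,471,500 = $223,575
Cap at $223,575: $1,808,450 exceeds the cap → $223,575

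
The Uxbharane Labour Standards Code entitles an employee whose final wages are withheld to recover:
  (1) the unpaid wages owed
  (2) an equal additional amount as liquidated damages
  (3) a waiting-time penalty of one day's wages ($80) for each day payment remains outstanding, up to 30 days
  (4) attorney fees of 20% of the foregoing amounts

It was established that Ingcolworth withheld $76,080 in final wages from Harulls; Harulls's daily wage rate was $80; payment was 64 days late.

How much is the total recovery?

Liquidated damages (equal amount): $76,080
Penalty days: min(64, 30) = 30
Waiting-time penalty: 30 × $80 = $2,400
Subtotal: $76,080 + $76,080 + $2,400 = $154,560
Attorney fees: 20% of $154,560 = $30,912
Total award: $154,560 + $30,912 = $185,472

Total award: $185,472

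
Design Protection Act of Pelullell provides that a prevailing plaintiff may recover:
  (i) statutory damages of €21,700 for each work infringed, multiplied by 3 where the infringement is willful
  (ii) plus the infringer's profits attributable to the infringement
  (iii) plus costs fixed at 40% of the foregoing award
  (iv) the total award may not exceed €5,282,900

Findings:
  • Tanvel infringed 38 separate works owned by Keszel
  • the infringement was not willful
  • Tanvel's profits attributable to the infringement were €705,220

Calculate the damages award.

Statutory damages: 38 × €21,700 = €824,600
Infringement not willful: no ×3 enhancement.
Combined award: €824,600 + €705,220 = €1,529,820
Costs: 40% of €1,529,820 = €611,928
Award plus costs: €1,529,820 + €611,928 = €2,141,748
Cap at €5,282,900: €2,141,748 is within the cap, no reduction.

€2,141,748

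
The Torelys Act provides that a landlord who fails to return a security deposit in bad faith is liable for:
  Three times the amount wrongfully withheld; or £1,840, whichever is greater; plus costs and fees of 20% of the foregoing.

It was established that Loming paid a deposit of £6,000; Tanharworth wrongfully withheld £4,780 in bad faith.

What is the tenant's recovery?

£17,208

Trebled: 3 × £4,780 = £14,340
Minimum £1,840: £14,340 meets the minimum, no increase.
Costs and fees: 20% of £14,340 = £2,868
Total recovery: £14,340 + £2,868 = £17,208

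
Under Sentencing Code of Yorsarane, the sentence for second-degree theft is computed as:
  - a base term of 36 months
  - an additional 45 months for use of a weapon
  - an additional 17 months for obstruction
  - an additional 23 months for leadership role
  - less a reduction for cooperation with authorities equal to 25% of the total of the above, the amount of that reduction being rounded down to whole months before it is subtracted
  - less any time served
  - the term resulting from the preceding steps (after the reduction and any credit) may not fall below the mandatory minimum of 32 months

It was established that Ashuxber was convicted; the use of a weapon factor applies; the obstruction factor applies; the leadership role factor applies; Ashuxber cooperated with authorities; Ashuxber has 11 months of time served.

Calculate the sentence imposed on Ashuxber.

Use of a weapon enhancement: +45 months
Obstruction enhancement: +17 months
Leadership role enhancement: +23 months
Adjusted term: 36 months + 45 months + 17 months + 23 months = 121 months
Cooperation with authorities reduction: 25% of 121 months = 30 months (rounded down)
After reduction: 121 − 30 = 91 months
Less time served: 91 months − 11 months = 80 months
Minimum 32 months: 80 months meets the minimum, no increase.

Sentence: 80 months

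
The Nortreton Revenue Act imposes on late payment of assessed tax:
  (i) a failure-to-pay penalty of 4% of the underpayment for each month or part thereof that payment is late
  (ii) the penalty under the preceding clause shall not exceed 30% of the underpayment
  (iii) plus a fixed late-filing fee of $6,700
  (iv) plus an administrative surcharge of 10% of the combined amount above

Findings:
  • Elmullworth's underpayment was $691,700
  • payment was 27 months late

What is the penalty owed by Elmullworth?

Penalty: $235,631

Accrued rate: 4% × 27 = 108%, capped at 30% → 30%
Failure-to-pay penalty: 30% of $691,700 = $207,510
Penalty before surcharge: $207,510 + $6,700 = $214,210
Administrative surcharge: 10% of $214,210 = $21,421
Total penalty: $214,210 + $21,421 = $235,631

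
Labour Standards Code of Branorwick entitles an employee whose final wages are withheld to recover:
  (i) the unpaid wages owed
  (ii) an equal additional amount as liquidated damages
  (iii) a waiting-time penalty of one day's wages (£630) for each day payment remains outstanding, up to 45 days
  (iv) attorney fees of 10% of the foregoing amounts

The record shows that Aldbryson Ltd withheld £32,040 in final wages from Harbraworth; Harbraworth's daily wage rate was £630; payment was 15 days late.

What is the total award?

Liquidated damages (equal amount): £32,040
Penalty days: min(15, 45) = 15
Waiting-time penalty: 15 × £630 = £9,450
Subtotal: £32,040 + £32,040 + £9,450 = £73,530
Attorney fees: 10% of £73,530 = £7,353
Total award: £73,530 + £7,353 = £80,883

£80,883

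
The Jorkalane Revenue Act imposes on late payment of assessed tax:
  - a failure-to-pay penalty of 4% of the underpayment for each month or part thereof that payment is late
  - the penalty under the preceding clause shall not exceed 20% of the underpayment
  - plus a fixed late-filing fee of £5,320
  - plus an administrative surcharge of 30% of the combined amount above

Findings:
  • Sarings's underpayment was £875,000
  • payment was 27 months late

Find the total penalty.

Accrued rate: 4% × 27 = 108%, capped at 20% → 20%
Failure-to-pay penalty: 20% of £875,000 = £175,000
Penalty before surcharge: £175,000 + £5,320 = £180,320
Administrative surcharge: 30% of £180,320 = £54,096
Total penalty: £180,320 + £54,096 = £234,416

£234,416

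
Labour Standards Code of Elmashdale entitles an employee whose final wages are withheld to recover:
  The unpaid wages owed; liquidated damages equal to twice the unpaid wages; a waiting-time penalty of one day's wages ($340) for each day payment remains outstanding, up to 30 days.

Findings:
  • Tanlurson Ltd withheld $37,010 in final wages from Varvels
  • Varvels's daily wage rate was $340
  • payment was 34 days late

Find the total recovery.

$121,230

Doubled: 2 × $37,010 = $74,020
Penalty days: min(34, 30) = 30
Waiting-time penalty: 30 × $340 = $10,200
Total award: $37,010 + $74,020 + $10,200 = $121,230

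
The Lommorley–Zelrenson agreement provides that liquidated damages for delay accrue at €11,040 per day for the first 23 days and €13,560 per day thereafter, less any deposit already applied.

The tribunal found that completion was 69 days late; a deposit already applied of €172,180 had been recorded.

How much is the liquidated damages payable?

Liquidated damages: €705,500

First 23 days: 23 × €11,040 = €253,920
Remaining days: (69 − 23) × €13,560 = €623,760
Accrued per-day damages: €253,920 + €623,760 = €877,680
Less deposit already applied: €877,680 − €172,180 = €705,500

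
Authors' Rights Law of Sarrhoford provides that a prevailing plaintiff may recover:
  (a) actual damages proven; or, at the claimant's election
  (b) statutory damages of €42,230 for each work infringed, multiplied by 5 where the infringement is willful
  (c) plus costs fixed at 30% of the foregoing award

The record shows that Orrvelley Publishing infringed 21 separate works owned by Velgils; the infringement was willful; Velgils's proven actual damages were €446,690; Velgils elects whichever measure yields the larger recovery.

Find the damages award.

Statutory damages: 21 × €42,230 = €886,830
Multiplied by 5: 5 × €886,830 = €4,434,150
Greater of actual damages (€446,690) or enhanced statutory damages (€4,434,150): €4,434,150
Costs: 30% of €4,434,150 = €1,330,245
Award plus costs: €4,434,150 + €1,330,245 = €5,764,395

Award: €5,764,395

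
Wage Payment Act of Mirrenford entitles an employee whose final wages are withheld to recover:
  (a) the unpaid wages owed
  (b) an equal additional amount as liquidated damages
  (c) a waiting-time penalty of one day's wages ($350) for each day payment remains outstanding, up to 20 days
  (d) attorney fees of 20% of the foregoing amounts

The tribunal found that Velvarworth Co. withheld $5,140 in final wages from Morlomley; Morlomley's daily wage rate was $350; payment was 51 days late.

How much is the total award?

Liquidated damages (equal amount): $5,140
Penalty days: min(51, 20) = 20
Waiting-time penalty: 20 × $350 = $7,000
Subtotal: $5,140 + $5,140 + $7,000 = $17,280
Attorney fees: 20% of $17,280 = $3,456
Total award: $17,280 + $3,456 = $20,736

$20,736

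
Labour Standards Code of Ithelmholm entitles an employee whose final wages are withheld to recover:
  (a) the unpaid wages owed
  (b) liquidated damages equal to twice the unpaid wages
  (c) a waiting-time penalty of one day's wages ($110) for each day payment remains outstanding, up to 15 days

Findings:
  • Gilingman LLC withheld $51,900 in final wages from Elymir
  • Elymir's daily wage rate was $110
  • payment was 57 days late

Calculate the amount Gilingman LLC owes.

Doubled: 2 × $51,900 = $103,800
Penalty days: min(57, 15) = 15
Waiting-time penalty: 15 × $110 = $1,650
Total award: $51,900 + $103,800 + $1,650 = $157,350

$157,350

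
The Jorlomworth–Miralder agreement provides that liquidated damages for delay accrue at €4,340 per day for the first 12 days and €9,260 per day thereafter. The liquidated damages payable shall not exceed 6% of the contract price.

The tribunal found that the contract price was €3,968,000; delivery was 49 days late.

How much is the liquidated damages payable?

First 12 days: 12 × €4,340 = €52,080
Remaining days: (49 − 12) × €9,260 = €342,620
Accrued per-day damages: €52,080 + €342,620 = €394,700
Cap: 6% of €3,968,000 = €238,080
Cap at €238,080: €394,700 exceeds the cap → €238,080

€238,080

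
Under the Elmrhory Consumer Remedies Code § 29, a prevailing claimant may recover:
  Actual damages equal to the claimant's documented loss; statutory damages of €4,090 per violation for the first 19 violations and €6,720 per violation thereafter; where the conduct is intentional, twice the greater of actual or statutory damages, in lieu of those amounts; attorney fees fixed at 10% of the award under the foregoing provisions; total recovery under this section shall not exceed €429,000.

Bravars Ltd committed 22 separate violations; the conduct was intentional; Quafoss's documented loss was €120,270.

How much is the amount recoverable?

€264,594

First 19 violations: 19 × €4,090 = €77,710
Remaining violations: (22 − 19) × €6,720 = €20,160
Statutory damages: €77,710 + €20,160 = €97,870
Greater of actual damages (€120,270) or statutory damages (€97,870): €120,270
Doubled: 2 × €120,270 = €240,540
Attorney fees: 10% of €240,540 = €24,054
Total before cap: €240,540 + €24,054 = €264,594
Cap at €429,000: €264,594 is within the cap, no reduction.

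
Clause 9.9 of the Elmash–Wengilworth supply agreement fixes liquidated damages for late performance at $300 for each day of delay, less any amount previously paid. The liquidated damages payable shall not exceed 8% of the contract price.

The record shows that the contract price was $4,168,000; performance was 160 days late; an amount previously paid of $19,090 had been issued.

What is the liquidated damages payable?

Per-day damages: 160 × $300 = $48,000
Less amount previously paid: $48,000 − $19,090 = $28,910
Cap: 8% of $4,168,000 = $333,440
Cap at $333,440: $28,910 is within the cap, no reduction.

$28,910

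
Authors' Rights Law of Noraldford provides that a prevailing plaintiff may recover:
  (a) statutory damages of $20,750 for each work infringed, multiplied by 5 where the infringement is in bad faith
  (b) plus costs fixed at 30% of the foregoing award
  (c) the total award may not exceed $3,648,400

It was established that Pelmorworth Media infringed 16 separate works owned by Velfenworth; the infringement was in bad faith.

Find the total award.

$2,158,000

Statutory damages: 16 × $20,750 = $332,000
Multiplied by 5: 5 × $332,000 = $1,660,000
Costs: 30% of $1,660,000 = $498,000
Award plus costs: $1,660,000 + $498,000 = $2,158,000
Cap at $3,648,400: $2,158,000 is within the cap, no reduction.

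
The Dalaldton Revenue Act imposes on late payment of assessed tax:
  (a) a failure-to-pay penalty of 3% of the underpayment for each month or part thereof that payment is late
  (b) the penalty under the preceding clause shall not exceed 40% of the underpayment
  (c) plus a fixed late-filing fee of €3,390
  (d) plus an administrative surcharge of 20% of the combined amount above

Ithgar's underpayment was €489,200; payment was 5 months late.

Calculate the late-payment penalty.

Accrued rate: 3% × 5 = 15%, capped at 40% → 15%
Failure-to-pay penalty: 15% of €489,200 = €73,380
Penalty before surcharge: €73,380 + €3,390 = €76,770
Administrative surcharge: 20% of €76,770 = €15,354
Total penalty: €76,770 + €15,354 = €92,124

€92,124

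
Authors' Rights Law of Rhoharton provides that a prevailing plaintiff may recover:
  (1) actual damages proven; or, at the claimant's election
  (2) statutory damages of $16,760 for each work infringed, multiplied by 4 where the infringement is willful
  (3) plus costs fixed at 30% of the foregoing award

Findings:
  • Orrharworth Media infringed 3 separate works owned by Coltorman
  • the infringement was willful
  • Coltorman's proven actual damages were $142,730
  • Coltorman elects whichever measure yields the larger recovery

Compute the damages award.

$261,456

Statutory damages: 3 × $16,760 = $50,280
Multiplied by 4: 4 × $50,280 = $201,120
Greater of actual damages ($142,730) or enhanced statutory damages ($201,120): $201,120
Costs: 30% of $201,120 = $60,336
Award plus costs: $201,120 + $60,336 = $261,456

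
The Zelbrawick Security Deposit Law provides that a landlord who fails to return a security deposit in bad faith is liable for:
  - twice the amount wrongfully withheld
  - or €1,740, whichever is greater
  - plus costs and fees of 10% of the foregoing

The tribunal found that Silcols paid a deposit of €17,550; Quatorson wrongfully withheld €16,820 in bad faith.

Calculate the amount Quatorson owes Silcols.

€37,004

Doubled: 2 × €16,820 = €33,640
Minimum €1,740: €33,640 meets the minimum, no increase.
Costs and fees: 10% of €33,640 = €3,364
Total recovery: €33,640 + €3,364 = €37,004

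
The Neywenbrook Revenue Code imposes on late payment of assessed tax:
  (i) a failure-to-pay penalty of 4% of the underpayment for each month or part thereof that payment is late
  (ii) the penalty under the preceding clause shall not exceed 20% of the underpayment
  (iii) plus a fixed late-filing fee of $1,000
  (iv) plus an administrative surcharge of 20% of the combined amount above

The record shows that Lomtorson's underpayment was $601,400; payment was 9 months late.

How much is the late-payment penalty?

$145,536

Accrued rate: 4% × 9 = 36%, capped at 20% → 20%
Failure-to-pay penalty: 20% of $601,400 = $120,280
Penalty before surcharge: $120,280 + $1,000 = $121,280
Administrative surcharge: 20% of $121,280 = $24,256
Total penalty: $121,280 + $24,256 = $145,536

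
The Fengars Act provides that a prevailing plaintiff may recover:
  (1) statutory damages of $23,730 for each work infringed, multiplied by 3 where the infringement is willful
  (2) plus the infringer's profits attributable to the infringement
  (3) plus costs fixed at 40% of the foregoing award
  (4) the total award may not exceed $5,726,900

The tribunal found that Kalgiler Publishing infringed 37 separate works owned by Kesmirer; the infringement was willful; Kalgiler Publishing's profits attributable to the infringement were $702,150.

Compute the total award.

$4,670,652

Statutory damages: 37 × $23,730 = $878,010
Trebled: 3 × $878,010 = $2,634,030
Combined award: $2,634,030 + $702,150 = $3,336,180
Costs: 40% of $3,336,180 = $1,334,472
Award plus costs: $3,336,180 + $1,334,472 = $4,670,652
Cap at $5,726,900: $4,670,652 is within the cap, no reduction.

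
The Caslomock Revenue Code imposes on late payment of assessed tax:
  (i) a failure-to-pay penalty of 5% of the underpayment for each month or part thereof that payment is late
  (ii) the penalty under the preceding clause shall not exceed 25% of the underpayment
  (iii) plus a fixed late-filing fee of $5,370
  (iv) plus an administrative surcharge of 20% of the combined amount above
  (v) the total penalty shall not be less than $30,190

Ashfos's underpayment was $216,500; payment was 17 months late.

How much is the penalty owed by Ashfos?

$71,394

Accrued rate: 5% × 17 = 85%, capped at 25% → 25%
Failure-to-pay penalty: 25% of $216,500 = $54,125
Penalty before surcharge: $54,125 + $5,370 = $59,495
Administrative surcharge: 20% of $59,495 = $11,899
Total penalty: $59,495 + $11,899 = $71,394
Minimum $30,190: $71,394 meets the minimum, no increase.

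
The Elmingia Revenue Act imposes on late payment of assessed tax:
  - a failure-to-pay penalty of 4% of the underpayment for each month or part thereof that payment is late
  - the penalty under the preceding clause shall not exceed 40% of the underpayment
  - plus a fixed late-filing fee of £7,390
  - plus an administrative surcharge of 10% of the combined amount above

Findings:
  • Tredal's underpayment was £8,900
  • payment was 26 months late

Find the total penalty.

Accrued rate: 4% × 26 = 104%, capped at 40% → 40%
Failure-to-pay penalty: 40% of £8,900 = £3,560
Penalty before surcharge: £3,560 + £7,390 = £10,950
Administrative surcharge: 10% of £10,950 = £1,095
Total penalty: £10,950 + £1,095 = £12,045

£12,045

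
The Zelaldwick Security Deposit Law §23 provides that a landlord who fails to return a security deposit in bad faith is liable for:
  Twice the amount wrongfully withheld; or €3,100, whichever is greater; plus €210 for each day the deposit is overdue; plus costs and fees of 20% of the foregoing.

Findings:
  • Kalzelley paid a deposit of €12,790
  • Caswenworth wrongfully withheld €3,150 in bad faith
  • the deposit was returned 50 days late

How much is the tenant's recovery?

Doubled: 2 × €3,150 = €6,300
Minimum €3,100: €6,300 meets the minimum, no increase.
Late-return penalty: 50 × €210 = €10,500
Damages plus late penalty: €6,300 + €10,500 = €16,800
Costs and fees: 20% of €16,800 = €3,360
Total recovery: €16,800 + €3,360 = €20,160

€20,160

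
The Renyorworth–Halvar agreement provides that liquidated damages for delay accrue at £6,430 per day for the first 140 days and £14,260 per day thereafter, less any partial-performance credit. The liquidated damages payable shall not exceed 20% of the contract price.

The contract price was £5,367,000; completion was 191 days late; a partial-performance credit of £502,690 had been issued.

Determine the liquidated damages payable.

First 140 days: 140 × £6,430 = £900,200
Remaining days: (191 − 140) × £14,260 = £727,260
Accrued per-day damages: £900,200 + £727,260 = £1,627,460
Less partial-performance credit: £1,627,460 − £502,690 = £1,124,770
Cap: 20% of £5,367,000 = £1,073,400
Cap at £1,073,400: £1,124,770 exceeds the cap → £1,073,400

Liquidated damages: £1,073,400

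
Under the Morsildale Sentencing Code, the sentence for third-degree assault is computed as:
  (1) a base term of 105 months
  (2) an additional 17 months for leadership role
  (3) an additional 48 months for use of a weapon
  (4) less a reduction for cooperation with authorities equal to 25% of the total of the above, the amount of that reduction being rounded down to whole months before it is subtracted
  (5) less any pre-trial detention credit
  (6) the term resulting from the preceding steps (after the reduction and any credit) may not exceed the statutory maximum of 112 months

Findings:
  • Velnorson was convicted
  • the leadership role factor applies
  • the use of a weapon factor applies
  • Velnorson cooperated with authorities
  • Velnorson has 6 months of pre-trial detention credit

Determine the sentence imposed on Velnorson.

Sentence: 112 months

Leadership role enhancement: +17 months
Use of a weapon enhancement: +48 months
Adjusted term: 105 months + 17 months + 48 months = 170 months
Cooperation with authorities reduction: 25% of 170 months = 42 months (rounded down)
After reduction: 170 − 42 = 128 months
Less pre-trial detention credit: 128 months − 6 months = 122 months
Cap at 112 months: 122 months exceeds the cap → 112 months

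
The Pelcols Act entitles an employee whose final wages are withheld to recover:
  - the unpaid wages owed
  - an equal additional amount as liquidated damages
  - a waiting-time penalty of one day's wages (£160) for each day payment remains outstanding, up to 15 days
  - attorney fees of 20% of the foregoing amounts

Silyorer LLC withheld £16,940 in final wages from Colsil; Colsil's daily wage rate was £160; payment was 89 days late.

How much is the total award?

£43,536

Liquidated damages (equal amount): £16,940
Penalty days: min(89, 15) = 15
Waiting-time penalty: 15 × £160 = £2,400
Subtotal: £16,940 + £16,940 + £2,400 = £36,280
Attorney fees: 20% of £36,280 = £7,256
Total award: £36,280 + £7,256 = £43,536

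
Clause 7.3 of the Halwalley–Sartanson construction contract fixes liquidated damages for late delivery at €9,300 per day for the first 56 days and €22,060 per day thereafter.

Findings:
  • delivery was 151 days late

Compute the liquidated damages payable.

€2,616,500

First 56 days: 56 × €9,300 = €520,800
Remaining days: (151 − 56) × €22,060 = €2,095,700
Accrued per-day damages: €520,800 + €2,095,700 = €2,616,500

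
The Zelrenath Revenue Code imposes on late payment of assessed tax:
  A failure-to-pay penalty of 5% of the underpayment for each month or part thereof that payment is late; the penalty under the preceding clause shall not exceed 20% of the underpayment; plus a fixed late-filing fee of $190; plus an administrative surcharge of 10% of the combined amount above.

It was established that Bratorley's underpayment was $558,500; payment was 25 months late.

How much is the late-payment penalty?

$123,079

Accrued rate: 5% × 25 = 125%, capped at 20% → 20%
Failure-to-pay penalty: 20% of $558,500 = $111,700
Penalty before surcharge: $111,700 + $190 = $111,890
Administrative surcharge: 10% of $111,890 = $11,189
Total penalty: $111,890 + $11,189 = $123,079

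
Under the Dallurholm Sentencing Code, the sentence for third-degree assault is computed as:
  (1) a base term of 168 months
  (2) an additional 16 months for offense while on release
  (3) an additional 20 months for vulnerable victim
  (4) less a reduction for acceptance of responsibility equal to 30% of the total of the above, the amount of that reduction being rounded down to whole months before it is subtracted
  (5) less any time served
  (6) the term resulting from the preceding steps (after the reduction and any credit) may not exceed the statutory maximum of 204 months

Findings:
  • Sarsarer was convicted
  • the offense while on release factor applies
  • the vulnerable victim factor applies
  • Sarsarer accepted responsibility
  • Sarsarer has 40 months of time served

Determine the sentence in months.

103 months

Offense while on release enhancement: +16 months
Vulnerable victim enhancement: +20 months
Adjusted term: 168 months + 16 months + 20 months = 204 months
Acceptance of responsibility reduction: 30% of 204 months = 61 months (rounded down)
After reduction: 204 − 61 = 143 months
Less time served: 143 months − 40 months = 103 months
Cap at 204 months: 103 months is within the cap, no reduction.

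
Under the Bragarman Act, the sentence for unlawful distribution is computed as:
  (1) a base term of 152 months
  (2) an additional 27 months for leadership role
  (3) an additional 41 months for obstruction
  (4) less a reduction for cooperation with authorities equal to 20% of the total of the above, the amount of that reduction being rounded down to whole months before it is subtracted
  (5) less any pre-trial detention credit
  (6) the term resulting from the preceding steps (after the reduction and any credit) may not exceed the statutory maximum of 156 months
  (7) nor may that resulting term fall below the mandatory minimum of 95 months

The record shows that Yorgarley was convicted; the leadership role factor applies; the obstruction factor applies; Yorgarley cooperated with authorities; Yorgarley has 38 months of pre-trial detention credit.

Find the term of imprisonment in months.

138 months

Leadership role enhancement: +27 months
Obstruction enhancement: +41 months
Adjusted term: 152 months + 27 months + 41 months = 220 months
Cooperation with authorities reduction: 20% of 220 months = 44 months (rounded down)
After reduction: 220 − 44 = 176 months
Less pre-trial detention credit: 176 months − 38 months = 138 months
Cap at 156 months: 138 months is within the cap, no reduction.
Minimum 95 months: 138 months meets the minimum, no increase.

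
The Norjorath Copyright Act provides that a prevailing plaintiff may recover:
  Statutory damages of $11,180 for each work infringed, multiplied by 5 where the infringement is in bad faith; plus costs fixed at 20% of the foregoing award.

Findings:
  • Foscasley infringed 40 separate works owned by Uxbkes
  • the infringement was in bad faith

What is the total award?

Statutory damages: 40 × $11,180 = $447,200
Multiplied by 5: 5 × $447,200 = $2,236,000
Costs: 20% of $2,236,000 = $447,200
Award plus costs: $2,236,000 + $447,200 = $2,683,200

$2,683,200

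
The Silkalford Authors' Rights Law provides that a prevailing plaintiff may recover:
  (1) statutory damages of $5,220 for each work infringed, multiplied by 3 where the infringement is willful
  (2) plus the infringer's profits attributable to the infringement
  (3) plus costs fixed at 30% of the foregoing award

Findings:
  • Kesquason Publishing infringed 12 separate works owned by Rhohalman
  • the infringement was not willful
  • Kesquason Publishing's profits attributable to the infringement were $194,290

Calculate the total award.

$334,009

Statutory damages: 12 × $5,220 = $62,640
Infringement not willful: no ×3 enhancement.
Combined award: $62,640 + $194,290 = $256,930
Costs: 30% of $256,930 = $77,079
Award plus costs: $256,930 + $77,079 = $334,009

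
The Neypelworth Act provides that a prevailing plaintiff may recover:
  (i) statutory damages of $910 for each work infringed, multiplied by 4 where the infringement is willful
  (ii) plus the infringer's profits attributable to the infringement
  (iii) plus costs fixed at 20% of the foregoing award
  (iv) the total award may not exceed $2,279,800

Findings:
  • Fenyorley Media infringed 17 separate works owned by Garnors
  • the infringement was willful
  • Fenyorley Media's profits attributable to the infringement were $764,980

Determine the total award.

$992,232

Statutory damages: 17 × $910 = $15,470
Multiplied by 4: 4 × $15,470 = $61,880
Combined award: $61,880 + $764,980 = $826,860
Costs: 20% of $826,860 = $165,372
Award plus costs: $826,860 + $165,372 = $992,232
Cap at $2,279,800: $992,232 is within the cap, no reduction.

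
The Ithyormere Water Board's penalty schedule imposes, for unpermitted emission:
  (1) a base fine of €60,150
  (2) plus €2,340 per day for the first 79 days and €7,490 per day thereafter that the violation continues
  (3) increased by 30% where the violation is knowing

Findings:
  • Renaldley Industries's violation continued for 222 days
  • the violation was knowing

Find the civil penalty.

€1,710,904

First 79 days: 79 × €2,340 = €184,860
Remaining days: (222 − 79) × €7,490 = €1,071,070
Per-day component: €184,860 + €1,071,070 = €1,255,930
Base plus per-day: €60,150 + €1,255,930 = €1,316,080
Enhancement: 30% of €1,316,080 = €394,824
Enhanced fine: €1,316,080 + €394,824 = €1,710,904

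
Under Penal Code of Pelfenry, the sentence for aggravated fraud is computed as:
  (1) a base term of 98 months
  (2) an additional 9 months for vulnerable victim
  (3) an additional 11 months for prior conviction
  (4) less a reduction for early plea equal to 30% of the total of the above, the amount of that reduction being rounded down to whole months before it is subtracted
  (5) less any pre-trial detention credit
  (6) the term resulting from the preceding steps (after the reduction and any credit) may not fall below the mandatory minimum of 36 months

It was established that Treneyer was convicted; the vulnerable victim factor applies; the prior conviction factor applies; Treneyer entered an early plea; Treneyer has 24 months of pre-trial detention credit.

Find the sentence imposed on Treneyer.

Vulnerable victim enhancement: +9 months
Prior conviction enhancement: +11 months
Adjusted term: 98 months + 9 months + 11 months = 118 months
Early plea reduction: 30% of 118 months = 35 months (rounded down)
After reduction: 118 − 35 = 83 months
Less pre-trial detention credit: 83 months − 24 months = 59 months
Minimum 36 months: 59 months meets the minimum, no increase.

59 months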